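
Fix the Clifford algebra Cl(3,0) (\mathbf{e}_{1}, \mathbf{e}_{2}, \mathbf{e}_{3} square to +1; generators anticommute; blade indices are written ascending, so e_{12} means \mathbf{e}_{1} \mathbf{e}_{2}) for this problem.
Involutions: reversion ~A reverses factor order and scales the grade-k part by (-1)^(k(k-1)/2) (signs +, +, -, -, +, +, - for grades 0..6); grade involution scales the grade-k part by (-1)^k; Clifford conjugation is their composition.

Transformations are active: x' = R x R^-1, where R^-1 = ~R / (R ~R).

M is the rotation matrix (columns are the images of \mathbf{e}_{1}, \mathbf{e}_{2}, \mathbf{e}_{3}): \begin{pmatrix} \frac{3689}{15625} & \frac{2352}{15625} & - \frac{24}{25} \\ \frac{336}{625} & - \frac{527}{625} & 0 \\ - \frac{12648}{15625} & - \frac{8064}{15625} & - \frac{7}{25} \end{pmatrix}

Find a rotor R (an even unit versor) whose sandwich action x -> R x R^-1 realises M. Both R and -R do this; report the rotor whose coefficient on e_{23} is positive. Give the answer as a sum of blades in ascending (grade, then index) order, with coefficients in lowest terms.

Method: write R = a + b12*e_{12} + b13*e_{13} + b23*e_{23} with a^2 + b12^2 + b13^2 + b23^2 = 1 (so R^-1 = ~R). Expanding the columns R e_j ~R gives tr M = 4a^2 - 1 and, from the antisymmetric part, M21 - M12 = -4a*b12, M13 - M31 = 4a*b13, M32 - M23 = -4a*b23.
Here tr M = -\frac{13861}{15625}, so a^2 = (1 + tr M)/4 = \frac{441}{15625} and a = ±\frac{21}{125}. Taking a = \frac{21}{125}: M21 - M12 = \frac{6048}{15625}, M13 - M31 = -\frac{2352}{15625}, M32 - M23 = -\frac{8064}{15625}, giving b12 = -\frac{72}{125}, b13 = -\frac{28}{125}, b23 = \frac{96}{125}, i.e. R = \frac{21}{125} - \frac{72}{125} e_{12} - \frac{28}{125} e_{13} + \frac{96}{125} e_{23}.
Its e_{23} coefficient is already positive.
Answer: \frac{21}{125} - \frac{72}{125} e_{12} - \frac{28}{125} e_{13} + \frac{96}{125} e_{23}. Key observation: the double cover Spin(3) -> SO(3) sends R and -R to the same matrix (trace -\frac{13861}{15625} here), so the stated sign of the e_{23} coefficient is what selects one sheet.


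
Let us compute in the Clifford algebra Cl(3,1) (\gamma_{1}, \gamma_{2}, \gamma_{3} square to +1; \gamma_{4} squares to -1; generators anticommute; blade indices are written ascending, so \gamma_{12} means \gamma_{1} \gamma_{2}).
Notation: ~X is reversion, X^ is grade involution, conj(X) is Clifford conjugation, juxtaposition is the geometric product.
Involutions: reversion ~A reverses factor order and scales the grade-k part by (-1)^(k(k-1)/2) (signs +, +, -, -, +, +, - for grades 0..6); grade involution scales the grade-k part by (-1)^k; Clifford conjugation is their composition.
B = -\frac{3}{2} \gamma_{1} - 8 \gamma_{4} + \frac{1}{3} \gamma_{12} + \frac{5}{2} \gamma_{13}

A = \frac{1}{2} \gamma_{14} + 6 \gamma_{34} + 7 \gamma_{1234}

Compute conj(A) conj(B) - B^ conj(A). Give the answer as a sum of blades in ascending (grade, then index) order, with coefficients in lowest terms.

first term: 4 \gamma_{1} + 48 \gamma_{3} + \frac{3}{4} \gamma_{4} - 15 \gamma_{14} - \frac{52}{3} \gamma_{24} + \frac{43}{12} \gamma_{34} - 56 \gamma_{123} - 9 \gamma_{134} - \frac{21}{2} \gamma_{234} + 2 \gamma_{1234}
second term: -4 \gamma_{1} - 48 \gamma_{3} - \frac{3}{4} \gamma_{4} - 15 \gamma_{14} + \frac{53}{3} \gamma_{24} - \frac{13}{12} \gamma_{34} + 56 \gamma_{123} - 9 \gamma_{134} + \frac{21}{2} \gamma_{234} - 2 \gamma_{1234}
Answer: 8 \gamma_{1} + 96 \gamma_{3} + \frac{3}{2} \gamma_{4} - 35 \gamma_{24} + \frac{14}{3} \gamma_{34} - 112 \gamma_{123} - 21 \gamma_{234} + 4 \gamma_{1234}


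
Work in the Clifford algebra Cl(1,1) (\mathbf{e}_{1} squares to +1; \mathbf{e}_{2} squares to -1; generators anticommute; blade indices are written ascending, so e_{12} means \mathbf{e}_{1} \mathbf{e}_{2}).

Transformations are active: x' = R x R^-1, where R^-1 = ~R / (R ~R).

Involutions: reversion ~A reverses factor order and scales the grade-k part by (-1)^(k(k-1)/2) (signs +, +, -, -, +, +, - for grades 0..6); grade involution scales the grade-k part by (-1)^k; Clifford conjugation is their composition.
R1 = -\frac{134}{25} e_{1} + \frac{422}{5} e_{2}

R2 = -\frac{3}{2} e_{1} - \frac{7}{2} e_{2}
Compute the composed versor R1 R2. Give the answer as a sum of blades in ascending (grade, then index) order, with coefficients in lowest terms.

Distribute over the terms of R1 (each basis-blade product reordered to ascending indices, repeated generators contracted through their squares):
(-\frac{134}{25} e_{1}) R2 = \frac{201}{25} + \frac{469}{25} e_{12}
(\frac{422}{5} e_{2}) R2 = \frac{1477}{5} + \frac{633}{5} e_{12}
Summing the partial products and collecting blades:
Answer: \frac{7586}{25} + \frac{3634}{25} e_{12}


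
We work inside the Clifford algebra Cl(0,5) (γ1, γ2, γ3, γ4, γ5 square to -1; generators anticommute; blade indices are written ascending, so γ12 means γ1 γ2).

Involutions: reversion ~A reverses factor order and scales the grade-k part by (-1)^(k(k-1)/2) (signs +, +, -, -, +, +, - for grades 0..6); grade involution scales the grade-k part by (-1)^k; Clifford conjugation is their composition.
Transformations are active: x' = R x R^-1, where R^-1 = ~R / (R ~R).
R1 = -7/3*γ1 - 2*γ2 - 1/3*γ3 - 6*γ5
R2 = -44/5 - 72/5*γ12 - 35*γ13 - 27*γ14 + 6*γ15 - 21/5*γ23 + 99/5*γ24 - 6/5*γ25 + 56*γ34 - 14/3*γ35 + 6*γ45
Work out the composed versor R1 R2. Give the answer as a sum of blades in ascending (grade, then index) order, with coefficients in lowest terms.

Distribute over the terms of R1 (each basis-blade product reordered to ascending indices, repeated generators contracted through their squares):
(-7/3*γ1) R2 = 308/15*γ1 - 168/5*γ2 - 245/3*γ3 - 63*γ4 + 14*γ5 + 49/5*γ123 - 231/5*γ124 + 14/5*γ125 - 392/3*γ134 + 98/9*γ135 - 14*γ145
(-2*γ2) R2 = 144/5*γ1 + 88/5*γ2 - 42/5*γ3 + 198/5*γ4 - 12/5*γ5 - 70*γ123 - 54*γ124 + 12*γ125 - 112*γ234 + 28/3*γ235 - 12*γ245
(-1/3*γ3) R2 = 35/3*γ1 + 7/5*γ2 + 44/15*γ3 + 56/3*γ4 - 14/9*γ5 + 24/5*γ123 - 9*γ134 + 2*γ135 + 33/5*γ234 - 2/5*γ235 - 2*γ345
(-6*γ5) R2 = -36*γ1 + 36/5*γ2 + 28*γ3 - 36*γ4 + 264/5*γ5 + 432/5*γ125 + 210*γ135 + 162*γ145 + 126/5*γ235 - 594/5*γ245 - 336*γ345
Summing the partial products and collecting blades:
Answer: 25*γ1 - 37/5*γ2 - 887/15*γ3 - 611/15*γ4 + 2828/45*γ5 - 277/5*γ123 - 501/5*γ124 + 506/5*γ125 - 419/3*γ134 + 2006/9*γ135 + 148*γ145 - 527/5*γ234 + 512/15*γ235 - 654/5*γ245 - 338*γ345


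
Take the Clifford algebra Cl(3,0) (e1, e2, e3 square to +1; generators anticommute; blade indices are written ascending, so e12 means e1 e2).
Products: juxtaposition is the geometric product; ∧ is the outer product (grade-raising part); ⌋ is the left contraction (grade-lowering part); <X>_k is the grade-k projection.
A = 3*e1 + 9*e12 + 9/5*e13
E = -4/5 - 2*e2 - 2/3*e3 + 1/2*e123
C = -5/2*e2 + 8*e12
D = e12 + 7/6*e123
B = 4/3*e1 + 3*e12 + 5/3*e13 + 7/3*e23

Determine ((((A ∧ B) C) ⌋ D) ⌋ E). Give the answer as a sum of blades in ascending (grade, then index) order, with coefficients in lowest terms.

step 1: 7*e123
step 2: -56*e3 + 35/2*e13
step 3: 245/12*e2 - 196/3*e12
step 4: -245/6 + 98/3*e3 - 245/24*e13
Answer: -245/6 + 98/3*e3 - 245/24*e13


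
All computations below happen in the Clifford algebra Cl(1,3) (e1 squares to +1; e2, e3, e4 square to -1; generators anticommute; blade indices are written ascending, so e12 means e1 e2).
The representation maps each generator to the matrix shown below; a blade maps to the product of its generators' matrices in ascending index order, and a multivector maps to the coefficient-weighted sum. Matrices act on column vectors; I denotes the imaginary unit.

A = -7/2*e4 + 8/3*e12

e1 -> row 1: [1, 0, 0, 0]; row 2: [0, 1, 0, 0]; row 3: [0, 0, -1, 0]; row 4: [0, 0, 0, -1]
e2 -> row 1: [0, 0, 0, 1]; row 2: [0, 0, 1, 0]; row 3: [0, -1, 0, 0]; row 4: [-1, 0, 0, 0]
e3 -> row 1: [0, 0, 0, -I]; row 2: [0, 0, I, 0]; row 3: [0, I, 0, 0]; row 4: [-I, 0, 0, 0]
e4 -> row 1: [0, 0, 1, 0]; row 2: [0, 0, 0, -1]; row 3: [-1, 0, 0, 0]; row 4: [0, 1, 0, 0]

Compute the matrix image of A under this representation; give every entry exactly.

Bivector images (products of the table entries): rho(e12) = rho(e1)rho(e2) = row 1: [0, 0, 0, 1]; row 2: [0, 0, 1, 0]; row 3: [0, 1, 0, 0]; row 4: [1, 0, 0, 0].
M = (-7/2)*rho(e4) + (8/3)*rho(e12), summed entrywise:
Answer: row 1: [0, 0, -7/2, 8/3]; row 2: [0, 0, 8/3, 7/2]; row 3: [7/2, 8/3, 0, 0]; row 4: [8/3, -7/2, 0, 0]


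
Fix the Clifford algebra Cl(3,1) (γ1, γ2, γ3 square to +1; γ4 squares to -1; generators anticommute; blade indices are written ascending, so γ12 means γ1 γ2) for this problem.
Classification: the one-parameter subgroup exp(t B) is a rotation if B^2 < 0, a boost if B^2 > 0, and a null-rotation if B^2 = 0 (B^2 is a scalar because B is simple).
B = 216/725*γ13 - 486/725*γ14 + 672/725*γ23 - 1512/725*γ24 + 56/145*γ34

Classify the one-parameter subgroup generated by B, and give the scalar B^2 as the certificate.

B^2 term by term: the squares give (216/725)^2*(γ13)^2 + (-486/725)^2*(γ14)^2 + (672/725)^2*(γ23)^2 + (-1512/725)^2*(γ24)^2 + (56/145)^2*(γ34)^2 = 46656/525625*(-1) + 236196/525625*(+1) + 451584/525625*(-1) + 2286144/525625*(+1) + 3136/21025*(+1) = 4 (each basis 2-blade squares to minus the product of its generators' squares); cross terms between blades sharing an index anticommute and cancel; the commuting (index-disjoint) pairs give grade-4 terms 2*c*c'*(blade product), which cancel blade by blade — γ1234: 653184/525625 - 653184/525625 = 0 — confirming B is simple. So B^2 = 4.
Answer: boost, certificate B^2 = 4. Because 4 is invariant under every versor sandwich, the classification follows from its sign alone.


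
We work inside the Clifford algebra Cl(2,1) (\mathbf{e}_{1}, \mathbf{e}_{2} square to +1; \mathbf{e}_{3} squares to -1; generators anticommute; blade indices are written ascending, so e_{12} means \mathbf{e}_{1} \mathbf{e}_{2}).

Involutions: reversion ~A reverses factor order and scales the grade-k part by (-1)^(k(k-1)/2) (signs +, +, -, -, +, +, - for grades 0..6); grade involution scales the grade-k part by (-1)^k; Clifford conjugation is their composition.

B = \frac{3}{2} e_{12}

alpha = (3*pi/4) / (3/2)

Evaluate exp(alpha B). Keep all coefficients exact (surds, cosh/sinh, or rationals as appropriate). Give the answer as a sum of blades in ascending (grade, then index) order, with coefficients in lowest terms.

B^2 = (\frac{3}{2})^2*(e_{12})^2 = \frac{9}{4}*(-1) = -\frac{9}{4} (a basis 2-blade squares to minus the product of its generators' squares).
B^2 = -\frac{9}{4} — since the square is negative, the closed form is circular: l = \frac{3}{2}, alpha*l = \frac{3 \pi}{4}, so exp(alpha B) = cos(\frac{3 \pi}{4}) + (sin(\frac{3 \pi}{4})/(\frac{3}{2}))*B = - \frac{\sqrt{2}}{2} + (\frac{\sqrt{2}}{3})*B.
Answer: - \frac{\sqrt{2}}{2} + \frac{\sqrt{2}}{2} e_{12}


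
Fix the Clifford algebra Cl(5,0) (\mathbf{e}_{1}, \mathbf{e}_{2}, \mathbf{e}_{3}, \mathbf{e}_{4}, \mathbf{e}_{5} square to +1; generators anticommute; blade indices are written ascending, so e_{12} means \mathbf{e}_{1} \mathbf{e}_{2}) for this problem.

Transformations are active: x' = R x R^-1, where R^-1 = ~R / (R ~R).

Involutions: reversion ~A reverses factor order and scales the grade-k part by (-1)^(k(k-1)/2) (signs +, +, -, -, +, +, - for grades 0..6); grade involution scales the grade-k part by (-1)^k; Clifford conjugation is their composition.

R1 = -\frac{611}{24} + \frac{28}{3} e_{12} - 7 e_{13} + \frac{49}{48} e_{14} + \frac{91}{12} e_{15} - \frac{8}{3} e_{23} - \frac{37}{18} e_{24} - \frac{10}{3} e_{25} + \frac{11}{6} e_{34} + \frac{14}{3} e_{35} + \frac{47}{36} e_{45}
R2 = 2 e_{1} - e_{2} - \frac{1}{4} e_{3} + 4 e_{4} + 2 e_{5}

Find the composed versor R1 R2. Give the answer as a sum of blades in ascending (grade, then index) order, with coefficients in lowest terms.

Distribute over the terms of R2 (each basis-blade product reordered to ascending indices, repeated generators contracted through their squares):
R1 (2 e_{1}) = -\frac{611}{12} e_{1} - \frac{56}{3} e_{2} + 14 e_{3} - \frac{49}{24} e_{4} - \frac{91}{6} e_{5} - \frac{16}{3} e_{123} - \frac{37}{9} e_{124} - \frac{20}{3} e_{125} + \frac{11}{3} e_{134} + \frac{28}{3} e_{135} + \frac{47}{18} e_{145}
R1 (-e_{2}) = -\frac{28}{3} e_{1} + \frac{611}{24} e_{2} - \frac{8}{3} e_{3} - \frac{37}{18} e_{4} - \frac{10}{3} e_{5} - 7 e_{123} + \frac{49}{48} e_{124} + \frac{91}{12} e_{125} - \frac{11}{6} e_{234} - \frac{14}{3} e_{235} - \frac{47}{36} e_{245}
R1 (-\frac{1}{4} e_{3}) = \frac{7}{4} e_{1} + \frac{2}{3} e_{2} + \frac{611}{96} e_{3} + \frac{11}{24} e_{4} + \frac{7}{6} e_{5} - \frac{7}{3} e_{123} + \frac{49}{192} e_{134} + \frac{91}{48} e_{135} - \frac{37}{72} e_{234} - \frac{5}{6} e_{235} - \frac{47}{144} e_{345}
R1 (4 e_{4}) = \frac{49}{12} e_{1} - \frac{74}{9} e_{2} + \frac{22}{3} e_{3} - \frac{611}{6} e_{4} - \frac{47}{9} e_{5} + \frac{112}{3} e_{124} - 28 e_{134} - \frac{91}{3} e_{145} - \frac{32}{3} e_{234} + \frac{40}{3} e_{245} - \frac{56}{3} e_{345}
R1 (2 e_{5}) = \frac{91}{6} e_{1} - \frac{20}{3} e_{2} + \frac{28}{3} e_{3} + \frac{47}{18} e_{4} - \frac{611}{12} e_{5} + \frac{56}{3} e_{125} - 14 e_{135} + \frac{49}{24} e_{145} - \frac{16}{3} e_{235} - \frac{37}{9} e_{245} + \frac{11}{3} e_{345}
Summing the partial products and collecting blades:
Answer: -\frac{157}{4} e_{1} - \frac{535}{72} e_{2} + \frac{3299}{96} e_{3} - \frac{3703}{36} e_{4} - \frac{2645}{36} e_{5} - \frac{44}{3} e_{123} + \frac{4931}{144} e_{124} + \frac{235}{12} e_{125} - \frac{1541}{64} e_{134} - \frac{133}{48} e_{135} - \frac{1849}{72} e_{145} - \frac{937}{72} e_{234} - \frac{65}{6} e_{235} + \frac{95}{12} e_{245} - \frac{2207}{144} e_{345}


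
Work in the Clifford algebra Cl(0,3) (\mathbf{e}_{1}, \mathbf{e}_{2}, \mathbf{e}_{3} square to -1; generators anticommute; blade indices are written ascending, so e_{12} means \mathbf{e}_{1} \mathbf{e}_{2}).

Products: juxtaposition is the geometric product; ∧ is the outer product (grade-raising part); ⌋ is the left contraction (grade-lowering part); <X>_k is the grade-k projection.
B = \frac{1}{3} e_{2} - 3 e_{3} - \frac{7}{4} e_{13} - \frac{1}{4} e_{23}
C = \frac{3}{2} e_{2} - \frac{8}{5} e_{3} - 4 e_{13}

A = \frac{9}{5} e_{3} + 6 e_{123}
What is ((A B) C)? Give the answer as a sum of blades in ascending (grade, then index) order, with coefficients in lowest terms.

step 1: \frac{27}{5} - \frac{33}{20} e_{1} - \frac{219}{20} e_{2} + 18 e_{12} + 2 e_{13} - \frac{3}{5} e_{23}
step 2: \frac{977}{40} - \frac{119}{5} e_{1} + \frac{357}{50} e_{2} - \frac{807}{50} e_{3} - \frac{39}{8} e_{12} - \frac{474}{25} e_{13} - \frac{1362}{25} e_{23} - \frac{378}{5} e_{123}
Answer: \frac{977}{40} - \frac{119}{5} e_{1} + \frac{357}{50} e_{2} - \frac{807}{50} e_{3} - \frac{39}{8} e_{12} - \frac{474}{25} e_{13} - \frac{1362}{25} e_{23} - \frac{378}{5} e_{123}


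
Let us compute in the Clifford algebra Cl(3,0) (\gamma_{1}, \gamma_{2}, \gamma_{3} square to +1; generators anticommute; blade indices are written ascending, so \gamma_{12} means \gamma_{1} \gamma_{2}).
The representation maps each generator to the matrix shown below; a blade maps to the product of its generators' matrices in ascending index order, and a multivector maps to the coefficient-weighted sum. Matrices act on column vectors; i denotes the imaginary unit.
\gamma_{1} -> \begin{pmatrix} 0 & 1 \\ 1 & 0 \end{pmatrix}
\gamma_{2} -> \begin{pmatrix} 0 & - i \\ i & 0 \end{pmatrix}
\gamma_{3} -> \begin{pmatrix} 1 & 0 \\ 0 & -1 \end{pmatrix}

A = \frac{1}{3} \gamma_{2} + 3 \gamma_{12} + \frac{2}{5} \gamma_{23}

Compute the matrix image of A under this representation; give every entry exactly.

Bivector images (products of the table entries): rho(\gamma_{12}) = rho(\gamma_{1})rho(\gamma_{2}) = \begin{pmatrix} i & 0 \\ 0 & - i \end{pmatrix}; rho(\gamma_{23}) = rho(\gamma_{2})rho(\gamma_{3}) = \begin{pmatrix} 0 & i \\ i & 0 \end{pmatrix}.
M = (\frac{1}{3})*rho(\gamma_{2}) + (3)*rho(\gamma_{12}) + (\frac{2}{5})*rho(\gamma_{23}), summed entrywise:
Answer: \begin{pmatrix} 3 i & \frac{i}{15} \\ \frac{11 i}{15} & - 3 i \end{pmatrix}


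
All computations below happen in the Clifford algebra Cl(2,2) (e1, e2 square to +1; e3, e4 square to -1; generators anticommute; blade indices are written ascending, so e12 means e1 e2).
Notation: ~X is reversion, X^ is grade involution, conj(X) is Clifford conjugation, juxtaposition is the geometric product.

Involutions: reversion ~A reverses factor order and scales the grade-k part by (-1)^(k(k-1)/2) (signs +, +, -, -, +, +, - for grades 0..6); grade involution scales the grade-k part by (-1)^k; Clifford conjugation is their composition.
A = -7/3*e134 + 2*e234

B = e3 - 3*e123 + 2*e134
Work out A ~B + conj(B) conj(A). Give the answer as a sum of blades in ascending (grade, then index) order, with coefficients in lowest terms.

first term: -14/3 - 4*e12 - 25/3*e14 - 5*e24
second term: 14/3 - 4*e12 - 11/3*e14 - 9*e24
Answer: -8*e12 - 12*e14 - 14*e24


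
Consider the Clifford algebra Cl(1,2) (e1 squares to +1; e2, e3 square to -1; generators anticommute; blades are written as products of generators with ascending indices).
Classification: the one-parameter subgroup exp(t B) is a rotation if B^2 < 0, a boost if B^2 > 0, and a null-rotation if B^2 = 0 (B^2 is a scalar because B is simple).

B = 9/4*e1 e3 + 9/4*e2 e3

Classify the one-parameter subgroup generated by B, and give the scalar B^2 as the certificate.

B^2 term by term: the squares give (9/4)^2*(e1 e3)^2 + (9/4)^2*(e2 e3)^2 = 81/16*(+1) + 81/16*(-1) = 0 (each basis 2-blade squares to minus the product of its generators' squares); cross terms between blades sharing an index anticommute and cancel. So B^2 = 0.
Answer: null-rotation, certificate B^2 = 0. Why this suffices: the scalar 0 survives any versor conjugation, so its sign alone determines the class however B is presented.


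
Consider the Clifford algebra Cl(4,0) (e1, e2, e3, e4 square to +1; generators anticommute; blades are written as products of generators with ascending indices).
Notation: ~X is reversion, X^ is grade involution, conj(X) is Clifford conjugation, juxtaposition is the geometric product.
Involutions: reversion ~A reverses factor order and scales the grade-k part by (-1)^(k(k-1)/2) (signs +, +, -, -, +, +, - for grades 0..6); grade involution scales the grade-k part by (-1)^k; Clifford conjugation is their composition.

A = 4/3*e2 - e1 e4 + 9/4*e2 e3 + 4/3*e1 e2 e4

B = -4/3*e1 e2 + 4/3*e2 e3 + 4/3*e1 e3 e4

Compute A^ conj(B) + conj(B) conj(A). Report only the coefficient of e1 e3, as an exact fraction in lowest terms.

first term: 3 + 16/9*e1 + 4/9*e3 + 16/9*e4 - 3*e1 e3 + 16/9*e2 e3 - 4/3*e2 e4 + 3*e1 e2 e4 + 16/9*e1 e3 e4 + 28/9*e1 e2 e3 e4
second term: -3 - 16/9*e1 - 4/9*e3 - 16/9*e4 - 3*e1 e3 + 16/9*e2 e3 - 4/3*e2 e4 + 3*e1 e2 e4 + 16/9*e1 e3 e4 - 28/9*e1 e2 e3 e4
Answer: -6


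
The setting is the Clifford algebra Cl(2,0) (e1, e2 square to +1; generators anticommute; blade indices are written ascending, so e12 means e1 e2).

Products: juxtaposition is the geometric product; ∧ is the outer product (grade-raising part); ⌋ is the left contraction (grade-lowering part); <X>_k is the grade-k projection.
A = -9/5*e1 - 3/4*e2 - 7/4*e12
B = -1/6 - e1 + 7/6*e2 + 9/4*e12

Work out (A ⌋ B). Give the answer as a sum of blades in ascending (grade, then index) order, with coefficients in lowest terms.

step 1: 389/80 + 27/16*e1 - 81/20*e2
Answer: 389/80 + 27/16*e1 - 81/20*e2


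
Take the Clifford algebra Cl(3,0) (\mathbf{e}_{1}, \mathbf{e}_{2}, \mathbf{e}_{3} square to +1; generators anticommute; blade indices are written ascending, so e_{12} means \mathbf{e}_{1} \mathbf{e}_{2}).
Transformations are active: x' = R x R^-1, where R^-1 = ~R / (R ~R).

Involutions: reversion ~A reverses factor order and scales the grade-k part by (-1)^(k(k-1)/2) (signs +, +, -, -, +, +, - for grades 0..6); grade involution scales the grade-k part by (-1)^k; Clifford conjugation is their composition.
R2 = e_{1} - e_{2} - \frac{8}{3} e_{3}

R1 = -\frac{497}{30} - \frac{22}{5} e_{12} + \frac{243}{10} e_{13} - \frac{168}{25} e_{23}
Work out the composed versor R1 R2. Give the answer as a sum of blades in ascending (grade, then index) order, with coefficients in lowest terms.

Distribute over the terms of R2 (each basis-blade product reordered to ascending indices, repeated generators contracted through their squares):
R1 (e_{1}) = -\frac{497}{30} e_{1} + \frac{22}{5} e_{2} - \frac{243}{10} e_{3} - \frac{168}{25} e_{123}
R1 (-e_{2}) = \frac{22}{5} e_{1} + \frac{497}{30} e_{2} - \frac{168}{25} e_{3} + \frac{243}{10} e_{123}
R1 (-\frac{8}{3} e_{3}) = -\frac{324}{5} e_{1} + \frac{448}{25} e_{2} + \frac{1988}{45} e_{3} + \frac{176}{15} e_{123}
Summing the partial products and collecting blades:
Answer: -\frac{2309}{30} e_{1} + \frac{5833}{150} e_{2} + \frac{5921}{450} e_{3} + \frac{4397}{150} e_{123}


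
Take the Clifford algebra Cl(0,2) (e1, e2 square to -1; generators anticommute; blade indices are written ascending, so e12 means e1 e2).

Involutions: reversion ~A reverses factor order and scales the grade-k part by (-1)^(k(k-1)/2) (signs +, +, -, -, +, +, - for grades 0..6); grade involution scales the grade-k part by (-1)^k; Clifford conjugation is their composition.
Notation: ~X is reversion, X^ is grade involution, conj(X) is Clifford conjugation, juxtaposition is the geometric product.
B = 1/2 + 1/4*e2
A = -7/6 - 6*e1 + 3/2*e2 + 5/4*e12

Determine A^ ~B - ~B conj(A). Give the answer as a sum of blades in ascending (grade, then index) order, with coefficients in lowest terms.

first term: -5/24 + 43/16*e1 - 25/24*e2 + 17/8*e12
second term: -5/24 + 43/16*e1 - 25/24*e2 - 17/8*e12
Answer: 17/4*e12


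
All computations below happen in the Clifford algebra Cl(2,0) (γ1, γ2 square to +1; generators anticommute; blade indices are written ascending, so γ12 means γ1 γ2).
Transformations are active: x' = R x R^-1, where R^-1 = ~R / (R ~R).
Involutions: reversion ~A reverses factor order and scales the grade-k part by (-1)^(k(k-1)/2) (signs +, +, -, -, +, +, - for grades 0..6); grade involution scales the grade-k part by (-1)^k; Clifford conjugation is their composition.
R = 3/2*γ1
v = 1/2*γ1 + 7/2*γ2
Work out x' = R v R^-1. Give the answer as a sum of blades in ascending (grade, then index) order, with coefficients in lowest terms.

~R = 3/2*γ1, and R ~R = 9/4, so R^-1 = ~R / (9/4).
R v = 3/4 + 21/4*γ12
Answer: 1/2*γ1 - 7/2*γ2


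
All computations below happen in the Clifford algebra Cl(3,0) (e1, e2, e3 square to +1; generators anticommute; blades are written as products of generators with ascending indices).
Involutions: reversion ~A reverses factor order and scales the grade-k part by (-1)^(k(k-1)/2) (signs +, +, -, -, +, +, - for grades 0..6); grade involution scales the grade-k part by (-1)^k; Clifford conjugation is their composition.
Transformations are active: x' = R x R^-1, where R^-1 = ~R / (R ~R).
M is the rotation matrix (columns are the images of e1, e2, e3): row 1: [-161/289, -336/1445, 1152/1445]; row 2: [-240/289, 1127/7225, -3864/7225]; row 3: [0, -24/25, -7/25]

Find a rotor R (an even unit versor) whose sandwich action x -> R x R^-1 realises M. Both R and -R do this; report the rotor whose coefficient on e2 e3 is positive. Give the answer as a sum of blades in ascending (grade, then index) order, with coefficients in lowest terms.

Method: write R = a + b12*e1 e2 + b13*e1 e3 + b23*e2 e3 with a^2 + b12^2 + b13^2 + b23^2 = 1 (so R^-1 = ~R). Expanding the columns R e_j ~R gives tr M = 4a^2 - 1 and, from the antisymmetric part, M21 - M12 = -4a*b12, M13 - M31 = 4a*b13, M32 - M23 = -4a*b23.
Here tr M = -4921/7225, so a^2 = (1 + tr M)/4 = 576/7225 and a = ±24/85. Taking a = 24/85: M21 - M12 = -864/1445, M13 - M31 = 1152/1445, M32 - M23 = -3072/7225, giving b12 = 9/17, b13 = 12/17, b23 = 32/85, i.e. R = 24/85 + 9/17*e1 e2 + 12/17*e1 e3 + 32/85*e2 e3.
Its e2 e3 coefficient is already positive.
Answer: 24/85 + 9/17*e1 e2 + 12/17*e1 e3 + 32/85*e2 e3. Why the constraint matters: R and -R act identically through the sandwich — M has trace -4921/7225 either way — so only the sign condition on e2 e3 picks one of the two preimages.


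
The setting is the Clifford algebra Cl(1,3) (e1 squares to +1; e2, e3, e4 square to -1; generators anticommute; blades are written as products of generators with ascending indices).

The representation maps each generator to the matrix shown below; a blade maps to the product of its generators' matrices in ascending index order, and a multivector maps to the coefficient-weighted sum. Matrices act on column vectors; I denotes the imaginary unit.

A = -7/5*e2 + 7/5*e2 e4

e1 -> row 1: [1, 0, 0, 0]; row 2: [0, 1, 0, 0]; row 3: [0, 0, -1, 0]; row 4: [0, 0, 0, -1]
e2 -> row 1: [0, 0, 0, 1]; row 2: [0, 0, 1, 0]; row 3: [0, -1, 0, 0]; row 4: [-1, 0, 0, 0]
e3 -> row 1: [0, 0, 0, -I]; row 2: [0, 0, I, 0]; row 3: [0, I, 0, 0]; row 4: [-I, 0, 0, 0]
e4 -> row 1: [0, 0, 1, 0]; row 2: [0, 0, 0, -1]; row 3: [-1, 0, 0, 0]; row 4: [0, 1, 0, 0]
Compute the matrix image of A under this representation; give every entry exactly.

Bivector images (products of the table entries): rho(e2 e4) = rho(e2)rho(e4) = row 1: [0, 1, 0, 0]; row 2: [-1, 0, 0, 0]; row 3: [0, 0, 0, 1]; row 4: [0, 0, -1, 0].
M = (-7/5)*rho(e2) + (7/5)*rho(e2 e4), summed entrywise:
Answer: row 1: [0, 7/5, 0, -7/5]; row 2: [-7/5, 0, -7/5, 0]; row 3: [0, 7/5, 0, 7/5]; row 4: [7/5, 0, -7/5, 0]


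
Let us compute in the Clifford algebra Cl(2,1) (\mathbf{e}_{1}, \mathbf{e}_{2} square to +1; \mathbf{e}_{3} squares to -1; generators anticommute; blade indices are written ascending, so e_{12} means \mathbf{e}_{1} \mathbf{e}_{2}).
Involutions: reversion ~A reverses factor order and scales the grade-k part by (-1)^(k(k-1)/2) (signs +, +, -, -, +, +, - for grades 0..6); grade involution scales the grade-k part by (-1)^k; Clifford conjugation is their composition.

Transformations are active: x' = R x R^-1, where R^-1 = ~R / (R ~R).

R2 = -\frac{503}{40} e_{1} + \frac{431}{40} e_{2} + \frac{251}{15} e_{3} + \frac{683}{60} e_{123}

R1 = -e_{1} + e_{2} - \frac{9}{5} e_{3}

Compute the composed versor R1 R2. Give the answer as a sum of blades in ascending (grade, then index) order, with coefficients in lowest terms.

Distribute over the terms of R1 (each basis-blade product reordered to ascending indices, repeated generators contracted through their squares):
(-e_{1}) R2 = \frac{503}{40} - \frac{431}{40} e_{12} - \frac{251}{15} e_{13} - \frac{683}{60} e_{23}
(e_{2}) R2 = \frac{431}{40} + \frac{503}{40} e_{12} - \frac{683}{60} e_{13} + \frac{251}{15} e_{23}
(-\frac{9}{5} e_{3}) R2 = \frac{753}{25} + \frac{2049}{100} e_{12} - \frac{4527}{200} e_{13} + \frac{3879}{200} e_{23}
Summing the partial products and collecting blades:
Answer: \frac{5347}{100} + \frac{2229}{100} e_{12} - \frac{30451}{600} e_{13} + \frac{4949}{200} e_{23}


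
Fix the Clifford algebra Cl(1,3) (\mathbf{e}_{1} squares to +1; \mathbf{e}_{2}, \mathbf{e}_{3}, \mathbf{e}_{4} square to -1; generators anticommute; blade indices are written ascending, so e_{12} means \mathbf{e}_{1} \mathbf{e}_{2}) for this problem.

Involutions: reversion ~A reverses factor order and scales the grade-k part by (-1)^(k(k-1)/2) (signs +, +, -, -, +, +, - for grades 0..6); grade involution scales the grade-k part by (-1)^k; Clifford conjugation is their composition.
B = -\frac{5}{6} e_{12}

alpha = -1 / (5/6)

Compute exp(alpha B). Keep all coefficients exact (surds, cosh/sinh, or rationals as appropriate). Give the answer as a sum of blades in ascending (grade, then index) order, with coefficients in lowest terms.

B^2 = (-\frac{5}{6})^2*(e_{12})^2 = \frac{25}{36}*(+1) = \frac{25}{36} (a basis 2-blade squares to minus the product of its generators' squares).
B^2 = \frac{25}{36} — the positive square puts this in the hyperbolic regime; l = \frac{5}{6}, alpha*l = -1, so exp(alpha B) = cosh(-1) + (sinh(-1)/(\frac{5}{6}))*B = \cosh{\left(1 \right)} + (- \frac{6 \sinh{\left(1 \right)}}{5})*B.
Answer: \cosh{\left(1 \right)} + \sinh{\left(1 \right)} e_{12}


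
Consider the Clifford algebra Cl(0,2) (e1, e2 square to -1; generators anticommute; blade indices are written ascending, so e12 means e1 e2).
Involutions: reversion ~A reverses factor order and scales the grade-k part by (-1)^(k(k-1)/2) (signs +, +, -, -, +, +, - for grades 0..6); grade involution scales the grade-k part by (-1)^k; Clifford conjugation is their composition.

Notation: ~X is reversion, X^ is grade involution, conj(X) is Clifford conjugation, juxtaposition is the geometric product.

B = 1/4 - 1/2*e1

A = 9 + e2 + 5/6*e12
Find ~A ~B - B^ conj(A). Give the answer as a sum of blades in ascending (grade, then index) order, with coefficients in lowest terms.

first term: 9/4 - 9/2*e1 + 2/3*e2 + 7/24*e12
second term: 9/4 + 9/2*e1 + 1/6*e2 - 17/24*e12
Answer: -9*e1 + 1/2*e2 + e12


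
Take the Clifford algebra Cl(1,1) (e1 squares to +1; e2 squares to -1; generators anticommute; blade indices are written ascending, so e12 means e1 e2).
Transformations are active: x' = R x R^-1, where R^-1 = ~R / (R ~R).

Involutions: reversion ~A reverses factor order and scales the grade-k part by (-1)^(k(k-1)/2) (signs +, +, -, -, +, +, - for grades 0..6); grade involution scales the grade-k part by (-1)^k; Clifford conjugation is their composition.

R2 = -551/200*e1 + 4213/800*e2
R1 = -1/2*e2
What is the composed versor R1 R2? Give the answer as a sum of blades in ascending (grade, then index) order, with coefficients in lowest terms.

Distribute over the terms of R1 (each basis-blade product reordered to ascending indices, repeated generators contracted through their squares):
(-1/2*e2) R2 = 4213/1600 - 551/400*e12
Answer: 4213/1600 - 551/400*e12


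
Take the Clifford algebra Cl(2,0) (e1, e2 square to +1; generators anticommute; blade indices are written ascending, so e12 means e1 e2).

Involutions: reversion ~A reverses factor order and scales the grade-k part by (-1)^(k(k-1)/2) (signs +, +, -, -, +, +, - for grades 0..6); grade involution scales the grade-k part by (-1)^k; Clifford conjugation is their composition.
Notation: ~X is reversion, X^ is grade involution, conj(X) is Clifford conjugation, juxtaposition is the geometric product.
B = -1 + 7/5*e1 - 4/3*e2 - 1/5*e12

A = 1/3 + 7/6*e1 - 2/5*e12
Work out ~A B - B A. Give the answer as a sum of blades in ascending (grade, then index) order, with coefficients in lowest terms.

first term: 69/50 - 37/30*e1 - 557/450*e2 - 91/45*e12
second term: 61/50 - 37/30*e1 - 347/450*e2 + 17/9*e12
Answer: 4/25 - 7/15*e2 - 176/45*e12


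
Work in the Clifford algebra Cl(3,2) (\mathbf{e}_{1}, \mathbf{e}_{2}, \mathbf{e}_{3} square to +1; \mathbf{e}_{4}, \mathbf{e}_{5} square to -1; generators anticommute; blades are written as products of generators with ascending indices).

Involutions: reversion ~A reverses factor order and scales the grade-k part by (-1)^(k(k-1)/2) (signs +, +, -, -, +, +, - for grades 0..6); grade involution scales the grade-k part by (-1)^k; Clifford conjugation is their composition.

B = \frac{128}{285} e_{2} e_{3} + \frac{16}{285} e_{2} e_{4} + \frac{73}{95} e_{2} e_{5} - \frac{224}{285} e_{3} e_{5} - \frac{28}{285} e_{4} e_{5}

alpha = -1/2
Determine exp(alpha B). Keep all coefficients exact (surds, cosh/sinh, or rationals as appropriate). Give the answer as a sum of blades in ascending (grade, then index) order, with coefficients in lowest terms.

B^2 term by term: the squares give (\frac{128}{285})^2*(e_{2} e_{3})^2 + (\frac{16}{285})^2*(e_{2} e_{4})^2 + (\frac{73}{95})^2*(e_{2} e_{5})^2 + (-\frac{224}{285})^2*(e_{3} e_{5})^2 + (-\frac{28}{285})^2*(e_{4} e_{5})^2 = \frac{16384}{81225}*(-1) + \frac{256}{81225}*(+1) + \frac{5329}{9025}*(+1) + \frac{50176}{81225}*(+1) + \frac{784}{81225}*(-1) = 1 (each basis 2-blade squares to minus the product of its generators' squares); cross terms between blades sharing an index anticommute and cancel; the commuting (index-disjoint) pairs give grade-4 terms 2*c*c'*(blade product), which cancel blade by blade — e_{2} e_{3} e_{4} e_{5}: -\frac{7168}{81225} + \frac{7168}{81225} = 0 — confirming B is simple. So B^2 = 1.
B^2 = 1 — since the square is positive, the closed form is hyperbolic: l = 1, alpha*l = - \frac{1}{2}, so exp(alpha B) = cosh(- \frac{1}{2}) + (sinh(- \frac{1}{2})/1)*B = \cosh{\left(\frac{1}{2} \right)} + (- \sinh{\left(\frac{1}{2} \right)})*B.
Answer: \cosh{\left(\frac{1}{2} \right)} - \frac{128 \sinh{\left(\frac{1}{2} \right)}}{285} e_{2} e_{3} - \frac{16 \sinh{\left(\frac{1}{2} \right)}}{285} e_{2} e_{4} - \frac{73 \sinh{\left(\frac{1}{2} \right)}}{95} e_{2} e_{5} + \frac{224 \sinh{\left(\frac{1}{2} \right)}}{285} e_{3} e_{5} + \frac{28 \sinh{\left(\frac{1}{2} \right)}}{285} e_{4} e_{5}


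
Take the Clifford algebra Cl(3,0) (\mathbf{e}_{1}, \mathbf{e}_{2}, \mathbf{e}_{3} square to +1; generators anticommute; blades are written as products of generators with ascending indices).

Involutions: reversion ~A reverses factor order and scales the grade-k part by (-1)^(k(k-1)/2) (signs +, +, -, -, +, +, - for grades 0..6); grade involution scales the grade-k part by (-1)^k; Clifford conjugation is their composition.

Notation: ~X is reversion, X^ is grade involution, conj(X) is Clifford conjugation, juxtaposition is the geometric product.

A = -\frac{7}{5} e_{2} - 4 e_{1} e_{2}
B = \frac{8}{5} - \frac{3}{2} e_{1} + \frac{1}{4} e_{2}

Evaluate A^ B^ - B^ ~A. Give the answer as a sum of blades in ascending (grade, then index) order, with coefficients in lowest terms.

first term: -\frac{7}{20} + e_{1} + \frac{206}{25} e_{2} - \frac{17}{2} e_{1} e_{2}
second term: \frac{7}{20} + e_{1} + \frac{94}{25} e_{2} + \frac{43}{10} e_{1} e_{2}
Answer: -\frac{7}{10} + \frac{112}{25} e_{2} - \frac{64}{5} e_{1} e_{2}


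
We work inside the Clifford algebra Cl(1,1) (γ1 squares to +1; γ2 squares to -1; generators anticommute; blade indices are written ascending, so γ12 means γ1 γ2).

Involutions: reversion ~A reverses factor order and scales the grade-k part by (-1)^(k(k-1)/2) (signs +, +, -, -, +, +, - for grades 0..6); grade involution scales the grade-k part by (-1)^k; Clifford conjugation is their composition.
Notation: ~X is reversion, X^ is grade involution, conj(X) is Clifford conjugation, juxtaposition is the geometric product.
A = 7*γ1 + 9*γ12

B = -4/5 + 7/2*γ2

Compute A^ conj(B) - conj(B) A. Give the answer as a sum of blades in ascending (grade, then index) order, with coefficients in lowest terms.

first term: 371/10*γ1 + 173/10*γ12
second term: -371/10*γ1 + 173/10*γ12
Answer: 371/5*γ1


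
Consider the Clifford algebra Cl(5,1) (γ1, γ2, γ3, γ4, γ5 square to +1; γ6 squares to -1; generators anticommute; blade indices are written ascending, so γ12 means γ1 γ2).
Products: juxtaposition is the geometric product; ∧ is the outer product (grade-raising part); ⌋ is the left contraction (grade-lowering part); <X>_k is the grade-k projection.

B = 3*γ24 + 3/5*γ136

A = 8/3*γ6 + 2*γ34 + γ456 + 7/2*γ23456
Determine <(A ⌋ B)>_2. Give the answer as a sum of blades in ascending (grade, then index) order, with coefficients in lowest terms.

step 1: -8/5*γ13
step 2: -8/5*γ13
Answer: -8/5*γ13


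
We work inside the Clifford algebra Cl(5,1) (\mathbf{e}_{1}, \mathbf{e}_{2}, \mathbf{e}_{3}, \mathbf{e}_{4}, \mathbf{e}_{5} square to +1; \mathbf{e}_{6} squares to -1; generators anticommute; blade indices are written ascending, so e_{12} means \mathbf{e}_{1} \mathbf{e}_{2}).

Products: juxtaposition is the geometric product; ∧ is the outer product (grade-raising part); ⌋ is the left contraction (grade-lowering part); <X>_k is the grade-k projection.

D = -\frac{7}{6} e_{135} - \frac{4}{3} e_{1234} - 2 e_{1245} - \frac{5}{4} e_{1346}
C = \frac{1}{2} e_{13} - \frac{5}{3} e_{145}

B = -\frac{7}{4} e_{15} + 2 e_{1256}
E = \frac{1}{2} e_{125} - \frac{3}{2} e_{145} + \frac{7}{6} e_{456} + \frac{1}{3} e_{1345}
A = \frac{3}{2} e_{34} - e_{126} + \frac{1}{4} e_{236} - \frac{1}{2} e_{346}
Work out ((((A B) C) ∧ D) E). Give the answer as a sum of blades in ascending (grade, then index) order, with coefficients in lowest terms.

step 1: 2 e_{5} - \frac{1}{2} e_{135} - \frac{7}{4} e_{256} - \frac{21}{8} e_{1345} - e_{12345} - \frac{7}{16} e_{12356} + \frac{7}{8} e_{13456} + 3 e_{123456}
step 2: \frac{35}{8} e_{3} + \frac{1}{4} e_{5} - \frac{10}{3} e_{14} - \frac{5}{3} e_{23} - \frac{5}{6} e_{34} + \frac{35}{24} e_{36} + \frac{21}{16} e_{45} + e_{135} - 5 e_{236} - \frac{1}{2} e_{245} - \frac{7}{32} e_{256} - \frac{7}{16} e_{456} + \frac{35}{12} e_{1246} - \frac{35}{48} e_{2346} + \frac{3}{2} e_{2456} + \frac{7}{8} e_{12356}
step 3: -\frac{109}{12} e_{12345} + \frac{5}{16} e_{13456} - \frac{35}{12} e_{123456}
step 4: \frac{109}{36} e_{2} + \frac{5}{48} e_{6} + \frac{35}{96} e_{13} - \frac{109}{8} e_{23} + \frac{35}{36} e_{26} + \frac{109}{24} e_{34} + \frac{15}{32} e_{36} - \frac{245}{72} e_{123} + \frac{35}{8} e_{236} - \frac{35}{24} e_{346} + \frac{763}{72} e_{1236} - \frac{5}{32} e_{2346}
Answer: \frac{109}{36} e_{2} + \frac{5}{48} e_{6} + \frac{35}{96} e_{13} - \frac{109}{8} e_{23} + \frac{35}{36} e_{26} + \frac{109}{24} e_{34} + \frac{15}{32} e_{36} - \frac{245}{72} e_{123} + \frac{35}{8} e_{236} - \frac{35}{24} e_{346} + \frac{763}{72} e_{1236} - \frac{5}{32} e_{2346}


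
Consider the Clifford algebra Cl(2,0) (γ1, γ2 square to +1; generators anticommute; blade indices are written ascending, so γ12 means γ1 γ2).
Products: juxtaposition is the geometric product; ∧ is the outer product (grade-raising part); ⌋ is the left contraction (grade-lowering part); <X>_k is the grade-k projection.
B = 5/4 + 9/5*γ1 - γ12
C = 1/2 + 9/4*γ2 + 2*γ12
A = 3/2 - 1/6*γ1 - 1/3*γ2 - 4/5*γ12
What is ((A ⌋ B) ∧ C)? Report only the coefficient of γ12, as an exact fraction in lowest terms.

step 1: 31/40 + 71/30*γ1 + 1/6*γ2 - 3/2*γ12
step 2: 31/80 + 71/60*γ1 + 877/480*γ2 + 49/8*γ12
Answer: 49/8


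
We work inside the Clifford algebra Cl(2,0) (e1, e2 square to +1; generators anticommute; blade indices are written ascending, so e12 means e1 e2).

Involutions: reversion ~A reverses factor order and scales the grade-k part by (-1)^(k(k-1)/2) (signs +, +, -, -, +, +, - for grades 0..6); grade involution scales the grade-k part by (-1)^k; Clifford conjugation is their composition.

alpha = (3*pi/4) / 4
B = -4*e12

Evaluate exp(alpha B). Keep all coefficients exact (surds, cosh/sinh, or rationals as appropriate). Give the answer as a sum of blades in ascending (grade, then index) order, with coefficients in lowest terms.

B^2 = (-4)^2*(e12)^2 = 16*(-1) = -16 (a basis 2-blade squares to minus the product of its generators' squares).
B^2 = -16 — the negative square puts this in the circular regime; l = 4, alpha*l = 3*pi/4, so exp(alpha B) = cos(3*pi/4) + (sin(3*pi/4)/4)*B = -sqrt(2)/2 + (sqrt(2)/8)*B.
Answer: -sqrt(2)/2 - sqrt(2)/2*e12


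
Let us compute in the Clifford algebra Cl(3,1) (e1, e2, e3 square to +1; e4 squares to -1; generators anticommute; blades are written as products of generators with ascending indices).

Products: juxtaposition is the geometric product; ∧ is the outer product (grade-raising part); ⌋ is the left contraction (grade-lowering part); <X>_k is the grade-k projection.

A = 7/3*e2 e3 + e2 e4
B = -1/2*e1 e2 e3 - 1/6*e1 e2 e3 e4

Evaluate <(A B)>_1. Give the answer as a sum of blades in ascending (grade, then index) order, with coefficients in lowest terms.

step 1: 7/6*e1 + 1/6*e1 e3 + 7/18*e1 e4 - 1/2*e1 e3 e4
step 2: 7/6*e1
Answer: 7/6*e1


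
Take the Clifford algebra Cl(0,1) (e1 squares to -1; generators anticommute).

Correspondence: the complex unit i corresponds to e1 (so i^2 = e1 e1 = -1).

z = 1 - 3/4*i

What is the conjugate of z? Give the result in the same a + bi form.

In blades: z = 1 - 3/4*e1.
Conjugation here is Clifford conjugation: the scalar is fixed and the grade-1 and grade-2 blades all flip sign, giving 1 + 3/4*e1; translating back:
Answer: 1 + 3/4*i


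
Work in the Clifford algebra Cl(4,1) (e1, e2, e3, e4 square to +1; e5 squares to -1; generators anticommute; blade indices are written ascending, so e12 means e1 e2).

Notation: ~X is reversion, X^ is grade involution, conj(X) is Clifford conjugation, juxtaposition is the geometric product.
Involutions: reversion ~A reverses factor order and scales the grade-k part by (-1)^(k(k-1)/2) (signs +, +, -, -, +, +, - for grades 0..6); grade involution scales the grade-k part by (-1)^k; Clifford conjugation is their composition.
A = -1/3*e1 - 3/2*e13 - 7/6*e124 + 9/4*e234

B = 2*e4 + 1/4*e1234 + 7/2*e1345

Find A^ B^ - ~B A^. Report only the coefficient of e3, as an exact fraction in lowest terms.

first term: -9/16*e1 + 7/24*e3 - 7/3*e12 - 2/3*e14 + 9/2*e23 - 3/8*e24 + 21/4*e45 - 63/8*e125 + 3*e134 + 1/12*e234 - 49/12*e235 + 7/6*e345
second term: 9/16*e1 - 7/24*e3 + 7/3*e12 - 2/3*e14 - 9/2*e23 - 3/8*e24 + 21/4*e45 - 63/8*e125 - 3*e134 - 1/12*e234 - 49/12*e235 - 7/6*e345
Answer: 7/12
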